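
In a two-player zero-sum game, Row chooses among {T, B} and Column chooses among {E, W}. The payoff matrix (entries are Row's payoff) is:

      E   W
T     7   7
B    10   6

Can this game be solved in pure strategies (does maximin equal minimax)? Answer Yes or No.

Row minima: T → 7, B → 6; maximin = 7.
Column maxima: E → 10, W → 7; minimax = 7.
maximin = minimax = 7, so a saddle point exists.

Yes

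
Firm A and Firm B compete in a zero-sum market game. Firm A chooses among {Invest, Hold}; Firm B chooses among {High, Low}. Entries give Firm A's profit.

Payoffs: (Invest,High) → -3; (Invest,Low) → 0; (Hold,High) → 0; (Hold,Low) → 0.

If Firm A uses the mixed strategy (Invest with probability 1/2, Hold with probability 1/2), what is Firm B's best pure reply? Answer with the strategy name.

If Firm B plays High, Firm A's expected payoff is (1/2)·(-3) + (1/2)·0 = -3/2.
If Firm B plays Low, Firm A's expected payoff is (1/2)·0 + (1/2)·0 = 0.
Firm B minimizes Firm A's payoff; the smallest is -3/2, so the best response is High.

High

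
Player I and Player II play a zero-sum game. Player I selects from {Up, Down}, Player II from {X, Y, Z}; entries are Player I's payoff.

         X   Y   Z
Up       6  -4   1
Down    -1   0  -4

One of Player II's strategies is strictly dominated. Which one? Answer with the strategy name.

X

Z holds Player I's payoff strictly below X in every row: 1 < 6, -4 < -1.
So X is strictly dominated for Player II.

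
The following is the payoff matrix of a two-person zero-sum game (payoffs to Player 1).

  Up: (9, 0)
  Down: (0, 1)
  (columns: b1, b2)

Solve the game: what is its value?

9/10

Row minima: Up → 0, Down → 0; maximin = 0.
Column maxima: b1 → 9, b2 → 1; minimax = 1.
0 ≠ 1, so there is no saddle point; optimal play is mixed.
Let Player 1 play Up with probability p. Expected payoff against b1: 9p + 0(1−p) = 9p; against b2: 0p + 1(1−p) = −p + 1.
Setting these equal: 9p = −p + 1 ⇒ 10p = 1 ⇒ p = 1/10, and the value is (9)·(1/10) = 9/10.
For Player 2: with q = P(b1), equating Up's and Down's payoffs gives 9q = −q + 1 ⇒ q = 1/10.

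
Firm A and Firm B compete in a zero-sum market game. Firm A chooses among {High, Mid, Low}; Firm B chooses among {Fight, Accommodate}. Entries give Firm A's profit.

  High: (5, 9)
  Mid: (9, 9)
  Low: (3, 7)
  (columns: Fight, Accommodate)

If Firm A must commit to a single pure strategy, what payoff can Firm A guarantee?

Row minima: High → 5, Mid → 9, Low → 3.
The best of these is 9.

9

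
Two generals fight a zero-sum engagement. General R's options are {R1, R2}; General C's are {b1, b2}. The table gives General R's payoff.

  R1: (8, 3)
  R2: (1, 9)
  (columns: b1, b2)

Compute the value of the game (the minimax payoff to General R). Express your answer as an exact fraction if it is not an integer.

Row minima: R1 → 3, R2 → 1; maximin = 3.
Column maxima: b1 → 8, b2 → 9; minimax = 8.
3 ≠ 8, so there is no saddle point; optimal play is mixed.
Let General R play R1 with probability p. Expected payoff against b1: 8p + 1(1−p) = 7p + 1; against b2: 3p + 9(1−p) = −6p + 9.
Setting these equal: 7p + 1 = −6p + 9 ⇒ 13p = 8 ⇒ p = 8/13, and the value is (7)·(8/13) + 1 = 69/13.
For General C: with q = P(b1), equating R1's and R2's payoffs gives 5q + 3 = −8q + 9 ⇒ q = 6/13.

69/13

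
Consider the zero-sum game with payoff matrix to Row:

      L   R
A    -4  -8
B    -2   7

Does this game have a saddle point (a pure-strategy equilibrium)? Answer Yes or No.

Yes

Row minima: A → -8, B → -2; maximin = -2.
Column maxima: L → -2, R → 7; minimax = -2.
maximin = minimax = -2, so a saddle point exists.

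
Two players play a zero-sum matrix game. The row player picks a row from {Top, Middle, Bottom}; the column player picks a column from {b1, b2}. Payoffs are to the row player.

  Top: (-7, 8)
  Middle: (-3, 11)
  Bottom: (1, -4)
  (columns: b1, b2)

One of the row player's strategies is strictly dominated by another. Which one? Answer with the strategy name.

Top

Middle gives a strictly higher payoff than Top against every column: -3 > -7, 11 > 8.
So Top is strictly dominated and the row player never plays it.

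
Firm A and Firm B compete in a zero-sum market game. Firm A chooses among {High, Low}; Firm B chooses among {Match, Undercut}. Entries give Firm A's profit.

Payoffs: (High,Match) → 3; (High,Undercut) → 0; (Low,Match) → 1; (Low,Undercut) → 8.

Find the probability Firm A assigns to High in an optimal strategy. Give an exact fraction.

7/10

Row minima: High → 0, Low → 1; maximin = 1.
Column maxima: Match → 3, Undercut → 8; minimax = 3.
1 ≠ 3, so there is no saddle point; optimal play is mixed.
Let Firm A play High with probability p. Expected payoff against Match: 3p + 1(1−p) = 2p + 1; against Undercut: 0p + 8(1−p) = −8p + 8.
Setting these equal: 2p + 1 = −8p + 8 ⇒ 10p = 7 ⇒ p = 7/10, and the value is (2)·(7/10) + 1 = 12/5.
For Firm B: with q = P(Match), equating High's and Low's payoffs gives 3q = −7q + 8 ⇒ q = 4/5.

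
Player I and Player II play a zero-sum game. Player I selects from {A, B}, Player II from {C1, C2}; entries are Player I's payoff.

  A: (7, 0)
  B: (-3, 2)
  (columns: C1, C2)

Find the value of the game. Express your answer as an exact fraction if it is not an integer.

Row minima: A → 0, B → -3; maximin = 0.
Column maxima: C1 → 7, C2 → 2; minimax = 2.
0 ≠ 2, so there is no saddle point; optimal play is mixed.
Let Player I play A with probability p. Expected payoff against C1: 7p + (-3)(1−p) = 10p − 3; against C2: 0p + 2(1−p) = −2p + 2.
Setting these equal: 10p − 3 = −2p + 2 ⇒ 12p = 5 ⇒ p = 5/12, and the value is (10)·(5/12) − 3 = 7/6.
For Player II: with q = P(C1), equating A's and B's payoffs gives 7q = −5q + 2 ⇒ q = 1/6.

7/6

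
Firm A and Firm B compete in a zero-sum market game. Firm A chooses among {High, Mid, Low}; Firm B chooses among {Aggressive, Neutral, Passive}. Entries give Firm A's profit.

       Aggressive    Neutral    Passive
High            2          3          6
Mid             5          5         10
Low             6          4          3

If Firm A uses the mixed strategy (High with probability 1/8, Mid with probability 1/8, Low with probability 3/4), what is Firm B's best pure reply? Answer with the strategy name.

If Firm B plays Aggressive, Firm A's expected payoff is (1/8)·2 + (1/8)·5 + (3/4)·6 = 43/8.
If Firm B plays Neutral, Firm A's expected payoff is (1/8)·3 + (1/8)·5 + (3/4)·4 = 4.
If Firm B plays Passive, Firm A's expected payoff is (1/8)·6 + (1/8)·10 + (3/4)·3 = 17/4.
Firm B minimizes Firm A's payoff; the smallest is 4, so the best response is Neutral.

Neutral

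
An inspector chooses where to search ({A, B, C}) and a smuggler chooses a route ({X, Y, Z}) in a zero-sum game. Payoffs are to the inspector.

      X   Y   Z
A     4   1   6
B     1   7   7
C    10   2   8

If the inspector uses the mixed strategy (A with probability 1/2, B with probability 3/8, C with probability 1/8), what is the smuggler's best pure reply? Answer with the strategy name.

If the smuggler plays X, the inspector's expected payoff is (1/2)·4 + (3/8)·1 + (1/8)·10 = 29/8.
If the smuggler plays Y, the inspector's expected payoff is (1/2)·1 + (3/8)·7 + (1/8)·2 = 27/8.
If the smuggler plays Z, the inspector's expected payoff is (1/2)·6 + (3/8)·7 + (1/8)·8 = 53/8.
The smuggler minimizes the inspector's payoff; the smallest is 27/8, so the best response is Y.

Y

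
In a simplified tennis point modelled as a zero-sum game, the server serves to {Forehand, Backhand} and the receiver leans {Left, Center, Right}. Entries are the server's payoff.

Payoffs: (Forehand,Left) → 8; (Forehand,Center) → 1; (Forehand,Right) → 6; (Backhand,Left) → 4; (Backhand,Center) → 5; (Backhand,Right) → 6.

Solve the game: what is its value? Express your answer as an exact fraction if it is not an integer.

9/2

Row minima: Forehand → 1, Backhand → 4; maximin = 4.
Column maxima: Left → 8, Center → 5, Right → 6; minimax = 5.
4 ≠ 5, so there is no saddle point; optimal play is mixed.
Right is strictly dominated by Center (it gives the server strictly more in every row), so the receiver never plays it.
On the remaining 2×2 (Forehand, Backhand vs Left, Center):
Let the server play Forehand with probability p. Expected payoff against Left: 8p + 4(1−p) = 4p + 4; against Center: 1p + 5(1−p) = −4p + 5.
Setting these equal: 4p + 4 = −4p + 5 ⇒ 8p = 1 ⇒ p = 1/8, and the value is (4)·(1/8) + 4 = 9/2.
For the receiver: with q = P(Left), equating Forehand's and Backhand's payoffs gives 7q + 1 = −q + 5 ⇒ q = 1/2.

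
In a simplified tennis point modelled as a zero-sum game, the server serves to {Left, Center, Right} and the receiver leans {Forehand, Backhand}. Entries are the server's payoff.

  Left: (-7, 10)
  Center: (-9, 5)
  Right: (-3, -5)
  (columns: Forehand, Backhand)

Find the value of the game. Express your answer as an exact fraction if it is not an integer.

Row minima: Left → -7, Center → -9, Right → -5; maximin = -5.
Column maxima: Forehand → -3, Backhand → 10; minimax = -3.
-5 ≠ -3, so there is no saddle point; optimal play is mixed.
Center is strictly dominated by Left, so the server never plays it.
On the remaining 2×2 (Left, Right vs Forehand, Backhand):
Let the server play Left with probability p. Expected payoff against Forehand: (-7)p + (-3)(1−p) = −4p − 3; against Backhand: 10p + (-5)(1−p) = 15p − 5.
Setting these equal: −4p − 3 = 15p − 5 ⇒ −19p = -2 ⇒ p = 2/19, and the value is (-4)·(2/19) − 3 = -65/19.
For the receiver: with q = P(Forehand), equating Left's and Right's payoffs gives −17q + 10 = 2q − 5 ⇒ q = 15/19.

-65/19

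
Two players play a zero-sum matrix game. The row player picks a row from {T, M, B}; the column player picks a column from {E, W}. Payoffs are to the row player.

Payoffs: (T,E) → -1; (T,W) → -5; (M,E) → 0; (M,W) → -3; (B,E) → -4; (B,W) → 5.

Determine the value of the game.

Row minima: T → -5, M → -3, B → -4; maximin = -3.
Column maxima: E → 0, W → 5; minimax = 0.
-3 ≠ 0, so there is no saddle point; optimal play is mixed.
T is strictly dominated by M, so the row player never plays it.
On the remaining 2×2 (M, B vs E, W):
Let the row player play M with probability p. Expected payoff against E: 0p + (-4)(1−p) = 4p − 4; against W: (-3)p + 5(1−p) = −8p + 5.
Setting these equal: 4p − 4 = −8p + 5 ⇒ 12p = 9 ⇒ p = 3/4, and the value is (4)·(3/4) − 4 = -1.
For the column player: with q = P(E), equating M's and B's payoffs gives 3q − 3 = −9q + 5 ⇒ q = 2/3.

-1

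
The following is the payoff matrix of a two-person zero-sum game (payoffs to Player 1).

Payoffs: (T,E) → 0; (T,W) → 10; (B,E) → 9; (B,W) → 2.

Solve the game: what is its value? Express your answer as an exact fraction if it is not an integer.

90/17

Row minima: T → 0, B → 2; maximin = 2.
Column maxima: E → 9, W → 10; minimax = 9.
2 ≠ 9, so there is no saddle point; optimal play is mixed.
Let Player 1 play T with probability p. Expected payoff against E: 0p + 9(1−p) = −9p + 9; against W: 10p + 2(1−p) = 8p + 2.
Setting these equal: −9p + 9 = 8p + 2 ⇒ −17p = -7 ⇒ p = 7/17, and the value is (-9)·(7/17) + 9 = 90/17.
For Player 2: with q = P(E), equating T's and B's payoffs gives −10q + 10 = 7q + 2 ⇒ q = 8/17.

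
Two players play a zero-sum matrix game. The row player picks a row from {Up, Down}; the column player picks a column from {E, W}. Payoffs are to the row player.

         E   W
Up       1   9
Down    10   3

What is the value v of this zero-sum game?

29/5

Row minima: Up → 1, Down → 3; maximin = 3.
Column maxima: E → 10, W → 9; minimax = 9.
3 ≠ 9, so there is no saddle point; optimal play is mixed.
Let the row player play Up with probability p. Expected payoff against E: 1p + 10(1−p) = −9p + 10; against W: 9p + 3(1−p) = 6p + 3.
Setting these equal: −9p + 10 = 6p + 3 ⇒ −15p = -7 ⇒ p = 7/15, and the value is (-9)·(7/15) + 10 = 29/5.
For the column player: with q = P(E), equating Up's and Down's payoffs gives −8q + 9 = 7q + 3 ⇒ q = 2/5.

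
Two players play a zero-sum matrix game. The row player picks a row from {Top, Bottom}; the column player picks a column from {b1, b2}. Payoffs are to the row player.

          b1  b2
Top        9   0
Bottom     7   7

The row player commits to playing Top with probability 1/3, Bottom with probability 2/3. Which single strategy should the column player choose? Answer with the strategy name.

b2

If the column player plays b1, the row player's expected payoff is (1/3)·9 + (2/3)·7 = 23/3.
If the column player plays b2, the row player's expected payoff is (1/3)·0 + (2/3)·7 = 14/3.
The column player minimizes the row player's payoff; the smallest is 14/3, so the best response is b2.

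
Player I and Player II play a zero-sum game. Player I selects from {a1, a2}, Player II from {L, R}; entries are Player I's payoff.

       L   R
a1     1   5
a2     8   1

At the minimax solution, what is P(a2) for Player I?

Row minima: a1 → 1, a2 → 1; maximin = 1.
Column maxima: L → 8, R → 5; minimax = 5.
1 ≠ 5, so there is no saddle point; optimal play is mixed.
Let Player I play a1 with probability p. Expected payoff against L: 1p + 8(1−p) = −7p + 8; against R: 5p + 1(1−p) = 4p + 1.
Setting these equal: −7p + 8 = 4p + 1 ⇒ −11p = -7 ⇒ p = 7/11, and the value is (-7)·(7/11) + 8 = 39/11.
For Player II: with q = P(L), equating a1's and a2's payoffs gives −4q + 5 = 7q + 1 ⇒ q = 4/11.

4/11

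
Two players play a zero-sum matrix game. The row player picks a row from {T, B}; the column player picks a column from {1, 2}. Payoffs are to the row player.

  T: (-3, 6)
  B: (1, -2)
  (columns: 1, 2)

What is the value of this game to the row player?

0

Row minima: T → -3, B → -2; maximin = -2.
Column maxima: 1 → 1, 2 → 6; minimax = 1.
-2 ≠ 1, so there is no saddle point; optimal play is mixed.
Let the row player play T with probability p. Expected payoff against 1: (-3)p + 1(1−p) = −4p + 1; against 2: 6p + (-2)(1−p) = 8p − 2.
Setting these equal: −4p + 1 = 8p − 2 ⇒ −12p = -3 ⇒ p = 1/4, and the value is (-4)·(1/4) + 1 = 0.
For the column player: with q = P(1), equating T's and B's payoffs gives −9q + 6 = 3q − 2 ⇒ q = 2/3.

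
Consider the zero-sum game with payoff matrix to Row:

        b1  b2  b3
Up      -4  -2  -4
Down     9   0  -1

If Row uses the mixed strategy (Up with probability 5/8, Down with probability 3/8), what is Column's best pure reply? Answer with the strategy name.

b3

If Column plays b1, Row's expected payoff is (5/8)·(-4) + (3/8)·9 = 7/8.
If Column plays b2, Row's expected payoff is (5/8)·(-2) + (3/8)·0 = -5/4.
If Column plays b3, Row's expected payoff is (5/8)·(-4) + (3/8)·(-1) = -23/8.
Column minimizes Row's payoff; the smallest is -23/8, so the best response is b3.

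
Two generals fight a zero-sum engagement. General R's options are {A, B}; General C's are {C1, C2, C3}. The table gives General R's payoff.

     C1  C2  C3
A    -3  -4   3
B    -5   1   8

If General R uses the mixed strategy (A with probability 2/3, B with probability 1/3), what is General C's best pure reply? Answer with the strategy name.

If General C plays C1, General R's expected payoff is (2/3)·(-3) + (1/3)·(-5) = -11/3.
If General C plays C2, General R's expected payoff is (2/3)·(-4) + (1/3)·1 = -7/3.
If General C plays C3, General R's expected payoff is (2/3)·3 + (1/3)·8 = 14/3.
General C minimizes General R's payoff; the smallest is -11/3, so the best response is C1.

C1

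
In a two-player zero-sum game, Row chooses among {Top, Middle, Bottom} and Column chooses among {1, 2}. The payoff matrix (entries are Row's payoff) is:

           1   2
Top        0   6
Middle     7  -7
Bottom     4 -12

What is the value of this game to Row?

Row minima: Top → 0, Middle → -7, Bottom → -12; maximin = 0.
Column maxima: 1 → 7, 2 → 6; minimax = 6.
0 ≠ 6, so there is no saddle point; optimal play is mixed.
Bottom is strictly dominated by Middle, so Row never plays it.
On the remaining 2×2 (Top, Middle vs 1, 2):
Let Row play Top with probability p. Expected payoff against 1: 0p + 7(1−p) = −7p + 7; against 2: 6p + (-7)(1−p) = 13p − 7.
Setting these equal: −7p + 7 = 13p − 7 ⇒ −20p = -14 ⇒ p = 7/10, and the value is (-7)·(7/10) + 7 = 21/10.
For Column: with q = P(1), equating Top's and Middle's payoffs gives −6q + 6 = 14q − 7 ⇒ q = 13/20.

21/10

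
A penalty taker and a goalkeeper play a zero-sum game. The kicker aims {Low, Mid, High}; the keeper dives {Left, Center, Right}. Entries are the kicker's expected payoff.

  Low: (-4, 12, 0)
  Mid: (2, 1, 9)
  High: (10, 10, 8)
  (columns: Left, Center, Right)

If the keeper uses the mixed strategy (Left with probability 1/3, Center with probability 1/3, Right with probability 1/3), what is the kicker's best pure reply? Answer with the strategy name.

High

Expected payoff of Low: (1/3)·(-4) + (1/3)·12 + (1/3)·0 = 8/3.
Expected payoff of Mid: (1/3)·2 + (1/3)·1 + (1/3)·9 = 4.
Expected payoff of High: (1/3)·10 + (1/3)·10 + (1/3)·8 = 28/3.
The largest is 28/3, so the kicker's best response is High.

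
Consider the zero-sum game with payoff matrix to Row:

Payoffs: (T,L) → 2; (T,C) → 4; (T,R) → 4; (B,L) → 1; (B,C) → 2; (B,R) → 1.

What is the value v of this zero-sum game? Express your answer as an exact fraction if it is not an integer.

2

Row minima: T → 2, B → 1; maximin = 2.
Column maxima: L → 2, C → 4, R → 4; minimax = 2.
Since maximin = minimax = 2, there is a saddle point and the value is 2.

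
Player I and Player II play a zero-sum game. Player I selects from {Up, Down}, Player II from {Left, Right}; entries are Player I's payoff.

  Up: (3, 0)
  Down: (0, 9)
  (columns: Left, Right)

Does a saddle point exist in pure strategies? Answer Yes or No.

Row minima: Up → 0, Down → 0; maximin = 0.
Column maxima: Left → 3, Right → 9; minimax = 3.
0 ≠ 3, so no pure-strategy equilibrium exists.

No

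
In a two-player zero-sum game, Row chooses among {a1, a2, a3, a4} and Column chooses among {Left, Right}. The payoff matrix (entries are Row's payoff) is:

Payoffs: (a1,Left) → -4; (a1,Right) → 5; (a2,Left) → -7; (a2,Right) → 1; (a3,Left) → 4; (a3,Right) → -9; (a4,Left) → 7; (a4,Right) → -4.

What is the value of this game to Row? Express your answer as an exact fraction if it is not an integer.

19/20

Row minima: a1 → -4, a2 → -7, a3 → -9, a4 → -4; maximin = -4.
Column maxima: Left → 7, Right → 5; minimax = 5.
-4 ≠ 5, so there is no saddle point; optimal play is mixed.
a2 is strictly dominated by a1, so Row never plays it.
a3 is strictly dominated by a4, so Row never plays it.
On the remaining 2×2 (a1, a4 vs Left, Right):
Let Row play a1 with probability p. Expected payoff against Left: (-4)p + 7(1−p) = −11p + 7; against Right: 5p + (-4)(1−p) = 9p − 4.
Setting these equal: −11p + 7 = 9p − 4 ⇒ −20p = -11 ⇒ p = 11/20, and the value is (-11)·(11/20) + 7 = 19/20.
For Column: with q = P(Left), equating a1's and a4's payoffs gives −9q + 5 = 11q − 4 ⇒ q = 9/20.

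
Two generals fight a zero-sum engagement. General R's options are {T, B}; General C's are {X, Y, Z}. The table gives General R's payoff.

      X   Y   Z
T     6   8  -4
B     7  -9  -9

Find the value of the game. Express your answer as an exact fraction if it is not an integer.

-4

Row minima: T → -4, B → -9; maximin = -4.
Column maxima: X → 7, Y → 8, Z → -4; minimax = -4.
Since maximin = minimax = -4, there is a saddle point and the value is -4.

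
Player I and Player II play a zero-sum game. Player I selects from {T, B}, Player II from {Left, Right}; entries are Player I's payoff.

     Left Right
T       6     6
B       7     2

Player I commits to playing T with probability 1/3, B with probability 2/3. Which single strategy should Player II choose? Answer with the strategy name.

Right

If Player II plays Left, Player I's expected payoff is (1/3)·6 + (2/3)·7 = 20/3.
If Player II plays Right, Player I's expected payoff is (1/3)·6 + (2/3)·2 = 10/3.
Player II minimizes Player I's payoff; the smallest is 10/3, so the best response is Right.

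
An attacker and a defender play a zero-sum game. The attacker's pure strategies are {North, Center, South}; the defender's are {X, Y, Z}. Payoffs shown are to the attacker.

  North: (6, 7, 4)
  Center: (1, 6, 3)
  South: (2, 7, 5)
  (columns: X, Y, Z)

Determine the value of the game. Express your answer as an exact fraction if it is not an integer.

Row minima: North → 4, Center → 1, South → 2; maximin = 4.
Column maxima: X → 6, Y → 7, Z → 5; minimax = 5.
4 ≠ 5, so there is no saddle point; optimal play is mixed.
Center is strictly dominated by North, so the attacker never plays it.
Y is strictly dominated by X (it gives the attacker strictly more in every row), so the defender never plays it.
On the remaining 2×2 (North, South vs X, Z):
Let the attacker play North with probability p. Expected payoff against X: 6p + 2(1−p) = 4p + 2; against Z: 4p + 5(1−p) = −p + 5.
Setting these equal: 4p + 2 = −p + 5 ⇒ 5p = 3 ⇒ p = 3/5, and the value is (4)·(3/5) + 2 = 22/5.
For the defender: with q = P(X), equating North's and South's payoffs gives 2q + 4 = −3q + 5 ⇒ q = 1/5.

22/5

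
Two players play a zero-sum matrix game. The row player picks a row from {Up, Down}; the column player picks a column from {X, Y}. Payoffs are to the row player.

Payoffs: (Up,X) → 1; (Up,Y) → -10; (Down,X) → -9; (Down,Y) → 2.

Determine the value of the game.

-4

Row minima: Up → -10, Down → -9; maximin = -9.
Column maxima: X → 1, Y → 2; minimax = 1.
-9 ≠ 1, so there is no saddle point; optimal play is mixed.
Let the row player play Up with probability p. Expected payoff against X: 1p + (-9)(1−p) = 10p − 9; against Y: (-10)p + 2(1−p) = −12p + 2.
Setting these equal: 10p − 9 = −12p + 2 ⇒ 22p = 11 ⇒ p = 1/2, and the value is (10)·(1/2) − 9 = -4.
For the column player: with q = P(X), equating Up's and Down's payoffs gives 11q − 10 = −11q + 2 ⇒ q = 6/11.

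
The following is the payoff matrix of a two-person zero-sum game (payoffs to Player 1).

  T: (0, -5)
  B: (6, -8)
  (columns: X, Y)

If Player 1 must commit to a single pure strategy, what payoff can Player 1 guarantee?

Row minima: T → -5, B → -8.
The best of these is -5.

-5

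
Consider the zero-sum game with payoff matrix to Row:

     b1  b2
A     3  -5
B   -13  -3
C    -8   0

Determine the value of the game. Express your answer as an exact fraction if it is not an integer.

-5/2

Row minima: A → -5, B → -13, C → -8; maximin = -5.
Column maxima: b1 → 3, b2 → 0; minimax = 0.
-5 ≠ 0, so there is no saddle point; optimal play is mixed.
B is strictly dominated by C, so Row never plays it.
On the remaining 2×2 (A, C vs b1, b2):
Let Row play A with probability p. Expected payoff against b1: 3p + (-8)(1−p) = 11p − 8; against b2: (-5)p + 0(1−p) = −5p.
Setting these equal: 11p − 8 = −5p ⇒ 16p = 8 ⇒ p = 1/2, and the value is (11)·(1/2) − 8 = -5/2.
For Column: with q = P(b1), equating A's and C's payoffs gives 8q − 5 = −8q ⇒ q = 5/16.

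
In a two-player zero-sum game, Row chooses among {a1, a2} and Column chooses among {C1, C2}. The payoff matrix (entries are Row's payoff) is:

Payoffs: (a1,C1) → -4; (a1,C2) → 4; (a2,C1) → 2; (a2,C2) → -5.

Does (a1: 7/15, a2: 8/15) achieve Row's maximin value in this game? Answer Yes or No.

Against C1 this mix gives (7/15)·(-4) + (8/15)·2 = -4/5.
Against C2 this mix gives (7/15)·4 + (8/15)·(-5) = -4/5.
All of Column's active replies (C1, C2) yield -4/5, and no column does worse for Row. The mix makes Column indifferent and guarantees -4/5, so it is optimal.

Yes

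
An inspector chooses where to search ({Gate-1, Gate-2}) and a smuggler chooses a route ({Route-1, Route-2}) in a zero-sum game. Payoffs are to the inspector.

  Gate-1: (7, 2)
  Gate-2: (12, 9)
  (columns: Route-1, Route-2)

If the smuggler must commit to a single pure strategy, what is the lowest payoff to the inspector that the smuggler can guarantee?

9

Column maxima: Route-1 → 12, Route-2 → 9.
The smallest of these is 9.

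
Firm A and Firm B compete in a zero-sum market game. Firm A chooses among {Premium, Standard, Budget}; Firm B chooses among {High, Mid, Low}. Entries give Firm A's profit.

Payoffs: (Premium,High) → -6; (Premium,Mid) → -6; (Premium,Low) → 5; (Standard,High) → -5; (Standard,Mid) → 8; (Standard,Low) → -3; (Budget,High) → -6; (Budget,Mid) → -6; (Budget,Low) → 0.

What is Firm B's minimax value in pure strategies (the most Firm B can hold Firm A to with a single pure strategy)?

-5

Column maxima: High → -5, Mid → 8, Low → 5.
The smallest of these is -5.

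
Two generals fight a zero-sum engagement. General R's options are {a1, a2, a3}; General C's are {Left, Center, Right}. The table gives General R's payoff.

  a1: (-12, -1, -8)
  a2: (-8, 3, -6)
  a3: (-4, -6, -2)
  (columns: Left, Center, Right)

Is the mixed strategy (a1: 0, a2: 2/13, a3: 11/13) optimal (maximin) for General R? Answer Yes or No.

Against Left this mix gives (2/13)·(-8) + (11/13)·(-4) = -60/13.
Against Center this mix gives (2/13)·3 + (11/13)·(-6) = -60/13.
Against Right this mix gives (2/13)·(-6) + (11/13)·(-2) = -34/13.
All of General C's active replies (Left, Center) yield -60/13, and no column does worse for General R. The mix makes General C indifferent and guarantees -60/13, so it is optimal.

Yes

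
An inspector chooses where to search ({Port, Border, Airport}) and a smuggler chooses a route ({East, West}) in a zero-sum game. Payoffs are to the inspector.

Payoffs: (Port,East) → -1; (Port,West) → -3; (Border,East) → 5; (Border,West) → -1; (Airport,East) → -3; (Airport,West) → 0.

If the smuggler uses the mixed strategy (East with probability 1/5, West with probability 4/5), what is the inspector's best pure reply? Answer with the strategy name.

Border

Expected payoff of Port: (1/5)·(-1) + (4/5)·(-3) = -13/5.
Expected payoff of Border: (1/5)·5 + (4/5)·(-1) = 1/5.
Expected payoff of Airport: (1/5)·(-3) + (4/5)·0 = -3/5.
The largest is 1/5, so the inspector's best response is Border.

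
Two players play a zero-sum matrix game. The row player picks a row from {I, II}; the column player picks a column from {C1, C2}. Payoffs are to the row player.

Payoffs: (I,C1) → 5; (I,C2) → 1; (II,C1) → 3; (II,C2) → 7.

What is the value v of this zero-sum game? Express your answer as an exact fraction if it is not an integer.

4

Row minima: I → 1, II → 3; maximin = 3.
Column maxima: C1 → 5, C2 → 7; minimax = 5.
3 ≠ 5, so there is no saddle point; optimal play is mixed.
Let the row player play I with probability p. Expected payoff against C1: 5p + 3(1−p) = 2p + 3; against C2: 1p + 7(1−p) = −6p + 7.
Setting these equal: 2p + 3 = −6p + 7 ⇒ 8p = 4 ⇒ p = 1/2, and the value is (2)·(1/2) + 3 = 4.
For the column player: with q = P(C1), equating I's and II's payoffs gives 4q + 1 = −4q + 7 ⇒ q = 3/4.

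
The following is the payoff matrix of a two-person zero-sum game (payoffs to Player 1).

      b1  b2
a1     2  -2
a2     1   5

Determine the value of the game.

Row minima: a1 → -2, a2 → 1; maximin = 1.
Column maxima: b1 → 2, b2 → 5; minimax = 2.
1 ≠ 2, so there is no saddle point; optimal play is mixed.
Let Player 1 play a1 with probability p. Expected payoff against b1: 2p + 1(1−p) = p + 1; against b2: (-2)p + 5(1−p) = −7p + 5.
Setting these equal: p + 1 = −7p + 5 ⇒ 8p = 4 ⇒ p = 1/2, and the value is (1)·(1/2) + 1 = 3/2.
For Player 2: with q = P(b1), equating a1's and a2's payoffs gives 4q − 2 = −4q + 5 ⇒ q = 7/8.

3/2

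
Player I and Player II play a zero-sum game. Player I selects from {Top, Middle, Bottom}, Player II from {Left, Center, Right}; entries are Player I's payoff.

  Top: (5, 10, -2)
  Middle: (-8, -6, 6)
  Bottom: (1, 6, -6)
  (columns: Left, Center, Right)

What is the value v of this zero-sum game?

2/3

Row minima: Top → -2, Middle → -8, Bottom → -6; maximin = -2.
Column maxima: Left → 5, Center → 10, Right → 6; minimax = 5.
-2 ≠ 5, so there is no saddle point; optimal play is mixed.
Bottom is strictly dominated by Top, so Player I never plays it.
Center is strictly dominated by Left (it gives Player I strictly more in every row), so Player II never plays it.
On the remaining 2×2 (Top, Middle vs Left, Right):
Let Player I play Top with probability p. Expected payoff against Left: 5p + (-8)(1−p) = 13p − 8; against Right: (-2)p + 6(1−p) = −8p + 6.
Setting these equal: 13p − 8 = −8p + 6 ⇒ 21p = 14 ⇒ p = 2/3, and the value is (13)·(2/3) − 8 = 2/3.
For Player II: with q = P(Left), equating Top's and Middle's payoffs gives 7q − 2 = −14q + 6 ⇒ q = 8/21.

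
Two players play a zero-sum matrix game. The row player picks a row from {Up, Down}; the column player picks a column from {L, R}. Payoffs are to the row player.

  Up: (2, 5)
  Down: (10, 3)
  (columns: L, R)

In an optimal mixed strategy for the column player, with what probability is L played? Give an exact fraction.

1/5

Row minima: Up → 2, Down → 3; maximin = 3.
Column maxima: L → 10, R → 5; minimax = 5.
3 ≠ 5, so there is no saddle point; optimal play is mixed.
Let the row player play Up with probability p. Expected payoff against L: 2p + 10(1−p) = −8p + 10; against R: 5p + 3(1−p) = 2p + 3.
Setting these equal: −8p + 10 = 2p + 3 ⇒ −10p = -7 ⇒ p = 7/10, and the value is (-8)·(7/10) + 10 = 22/5.
For the column player: with q = P(L), equating Up's and Down's payoffs gives −3q + 5 = 7q + 3 ⇒ q = 1/5.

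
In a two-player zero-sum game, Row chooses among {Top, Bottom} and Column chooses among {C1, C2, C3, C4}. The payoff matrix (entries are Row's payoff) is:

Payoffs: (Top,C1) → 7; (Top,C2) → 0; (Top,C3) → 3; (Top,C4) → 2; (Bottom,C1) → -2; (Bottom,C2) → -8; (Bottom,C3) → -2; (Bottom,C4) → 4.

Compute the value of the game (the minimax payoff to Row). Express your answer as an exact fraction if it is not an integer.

0

Row minima: Top → 0, Bottom → -8; maximin = 0.
Column maxima: C1 → 7, C2 → 0, C3 → 3, C4 → 4; minimax = 0.
Since maximin = minimax = 0, there is a saddle point and the value is 0.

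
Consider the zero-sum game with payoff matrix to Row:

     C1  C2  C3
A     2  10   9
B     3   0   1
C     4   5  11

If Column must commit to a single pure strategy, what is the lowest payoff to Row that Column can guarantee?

Column maxima: C1 → 4, C2 → 10, C3 → 11.
The smallest of these is 4.

4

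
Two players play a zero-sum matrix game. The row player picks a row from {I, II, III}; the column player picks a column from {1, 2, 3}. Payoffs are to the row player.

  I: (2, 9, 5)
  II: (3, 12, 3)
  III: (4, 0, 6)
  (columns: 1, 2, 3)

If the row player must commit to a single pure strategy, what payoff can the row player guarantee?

3

Row minima: I → 2, II → 3, III → 0.
The best of these is 3.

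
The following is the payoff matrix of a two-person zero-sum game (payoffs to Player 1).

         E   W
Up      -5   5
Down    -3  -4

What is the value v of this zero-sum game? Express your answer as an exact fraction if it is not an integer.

-35/11

Row minima: Up → -5, Down → -4; maximin = -4.
Column maxima: E → -3, W → 5; minimax = -3.
-4 ≠ -3, so there is no saddle point; optimal play is mixed.
Let Player 1 play Up with probability p. Expected payoff against E: (-5)p + (-3)(1−p) = −2p − 3; against W: 5p + (-4)(1−p) = 9p − 4.
Setting these equal: −2p − 3 = 9p − 4 ⇒ −11p = -1 ⇒ p = 1/11, and the value is (-2)·(1/11) − 3 = -35/11.
For Player 2: with q = P(E), equating Up's and Down's payoffs gives −10q + 5 = q − 4 ⇒ q = 9/11.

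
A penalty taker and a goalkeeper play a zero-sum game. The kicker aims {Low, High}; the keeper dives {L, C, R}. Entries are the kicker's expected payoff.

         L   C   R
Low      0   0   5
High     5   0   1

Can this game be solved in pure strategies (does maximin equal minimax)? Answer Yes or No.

Yes

Row minima: Low → 0, High → 0; maximin = 0.
Column maxima: L → 5, C → 0, R → 5; minimax = 0.
maximin = minimax = 0, so a saddle point exists.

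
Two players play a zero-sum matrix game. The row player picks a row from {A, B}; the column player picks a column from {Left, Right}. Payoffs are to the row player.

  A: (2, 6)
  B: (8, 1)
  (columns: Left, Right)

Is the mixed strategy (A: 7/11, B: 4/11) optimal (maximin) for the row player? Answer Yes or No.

Against Left this mix gives (7/11)·2 + (4/11)·8 = 46/11.
Against Right this mix gives (7/11)·6 + (4/11)·1 = 46/11.
All of the column player's active replies (Left, Right) yield 46/11, and no column does worse for the row player. The mix makes the column player indifferent and guarantees 46/11, so it is optimal.

Yes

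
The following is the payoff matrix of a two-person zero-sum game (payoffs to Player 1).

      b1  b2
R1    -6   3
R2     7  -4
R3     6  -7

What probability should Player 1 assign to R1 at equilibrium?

11/20

Row minima: R1 → -6, R2 → -4, R3 → -7; maximin = -4.
Column maxima: b1 → 7, b2 → 3; minimax = 3.
-4 ≠ 3, so there is no saddle point; optimal play is mixed.
R3 is strictly dominated by R2, so Player 1 never plays it.
On the remaining 2×2 (R1, R2 vs b1, b2):
Let Player 1 play R1 with probability p. Expected payoff against b1: (-6)p + 7(1−p) = −13p + 7; against b2: 3p + (-4)(1−p) = 7p − 4.
Setting these equal: −13p + 7 = 7p − 4 ⇒ −20p = -11 ⇒ p = 11/20, and the value is (-13)·(11/20) + 7 = -3/20.
For Player 2: with q = P(b1), equating R1's and R2's payoffs gives −9q + 3 = 11q − 4 ⇒ q = 7/20.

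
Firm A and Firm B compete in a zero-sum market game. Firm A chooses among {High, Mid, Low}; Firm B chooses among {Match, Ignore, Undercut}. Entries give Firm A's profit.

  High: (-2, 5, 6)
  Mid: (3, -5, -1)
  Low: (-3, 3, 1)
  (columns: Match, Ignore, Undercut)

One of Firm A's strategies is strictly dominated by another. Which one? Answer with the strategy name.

Low

High gives a strictly higher payoff than Low against every column: -2 > -3, 5 > 3, 6 > 1.
So Low is strictly dominated and Firm A never plays it.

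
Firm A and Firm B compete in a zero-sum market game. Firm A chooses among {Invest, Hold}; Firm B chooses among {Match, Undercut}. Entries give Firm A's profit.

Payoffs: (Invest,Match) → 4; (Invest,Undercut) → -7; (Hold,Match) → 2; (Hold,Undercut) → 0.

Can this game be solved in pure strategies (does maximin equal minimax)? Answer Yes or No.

Yes

Row minima: Invest → -7, Hold → 0; maximin = 0.
Column maxima: Match → 4, Undercut → 0; minimax = 0.
maximin = minimax = 0, so a saddle point exists.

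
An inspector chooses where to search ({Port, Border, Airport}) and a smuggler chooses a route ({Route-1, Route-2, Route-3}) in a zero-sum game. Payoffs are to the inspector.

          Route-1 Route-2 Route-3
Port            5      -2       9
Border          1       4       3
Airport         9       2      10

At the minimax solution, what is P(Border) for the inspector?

Row minima: Port → -2, Border → 1, Airport → 2; maximin = 2.
Column maxima: Route-1 → 9, Route-2 → 4, Route-3 → 10; minimax = 4.
2 ≠ 4, so there is no saddle point; optimal play is mixed.
Port is strictly dominated by Airport, so the inspector never plays it.
Route-3 is strictly dominated by Route-1 (it gives the inspector strictly more in every row), so the smuggler never plays it.
On the remaining 2×2 (Border, Airport vs Route-1, Route-2):
Let the inspector play Border with probability p. Expected payoff against Route-1: 1p + 9(1−p) = −8p + 9; against Route-2: 4p + 2(1−p) = 2p + 2.
Setting these equal: −8p + 9 = 2p + 2 ⇒ −10p = -7 ⇒ p = 7/10, and the value is (-8)·(7/10) + 9 = 17/5.
For the smuggler: with q = P(Route-1), equating Border's and Airport's payoffs gives −3q + 4 = 7q + 2 ⇒ q = 1/5.

7/10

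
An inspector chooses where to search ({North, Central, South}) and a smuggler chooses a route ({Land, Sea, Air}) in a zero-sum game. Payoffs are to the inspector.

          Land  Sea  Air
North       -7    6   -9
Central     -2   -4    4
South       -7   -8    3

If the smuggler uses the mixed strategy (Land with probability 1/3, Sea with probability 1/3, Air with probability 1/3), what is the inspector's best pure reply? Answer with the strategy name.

Expected payoff of North: (1/3)·(-7) + (1/3)·6 + (1/3)·(-9) = -10/3.
Expected payoff of Central: (1/3)·(-2) + (1/3)·(-4) + (1/3)·4 = -2/3.
Expected payoff of South: (1/3)·(-7) + (1/3)·(-8) + (1/3)·3 = -4.
The largest is -2/3, so the inspector's best response is Central.

Central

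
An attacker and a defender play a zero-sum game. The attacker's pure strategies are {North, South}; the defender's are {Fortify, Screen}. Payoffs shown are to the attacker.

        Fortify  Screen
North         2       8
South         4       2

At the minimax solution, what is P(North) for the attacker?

1/4

Row minima: North → 2, South → 2; maximin = 2.
Column maxima: Fortify → 4, Screen → 8; minimax = 4.
2 ≠ 4, so there is no saddle point; optimal play is mixed.
Let the attacker play North with probability p. Expected payoff against Fortify: 2p + 4(1−p) = −2p + 4; against Screen: 8p + 2(1−p) = 6p + 2.
Setting these equal: −2p + 4 = 6p + 2 ⇒ −8p = -2 ⇒ p = 1/4, and the value is (-2)·(1/4) + 4 = 7/2.
For the defender: with q = P(Fortify), equating North's and South's payoffs gives −6q + 8 = 2q + 2 ⇒ q = 3/4.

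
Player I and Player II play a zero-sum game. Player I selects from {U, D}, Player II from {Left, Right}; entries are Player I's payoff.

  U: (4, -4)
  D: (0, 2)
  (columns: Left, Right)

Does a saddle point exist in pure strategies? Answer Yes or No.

Row minima: U → -4, D → 0; maximin = 0.
Column maxima: Left → 4, Right → 2; minimax = 2.
0 ≠ 2, so no pure-strategy equilibrium exists.

No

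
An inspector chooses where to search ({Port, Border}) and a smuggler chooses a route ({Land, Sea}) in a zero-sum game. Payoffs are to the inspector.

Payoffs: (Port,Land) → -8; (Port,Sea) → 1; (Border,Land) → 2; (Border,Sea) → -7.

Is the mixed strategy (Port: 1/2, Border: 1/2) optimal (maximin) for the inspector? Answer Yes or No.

Against Land this mix gives (1/2)·(-8) + (1/2)·2 = -3.
Against Sea this mix gives (1/2)·1 + (1/2)·(-7) = -3.
All of the smuggler's active replies (Land, Sea) yield -3, and no column does worse for the inspector. The mix makes the smuggler indifferent and guarantees -3, so it is optimal.

Yes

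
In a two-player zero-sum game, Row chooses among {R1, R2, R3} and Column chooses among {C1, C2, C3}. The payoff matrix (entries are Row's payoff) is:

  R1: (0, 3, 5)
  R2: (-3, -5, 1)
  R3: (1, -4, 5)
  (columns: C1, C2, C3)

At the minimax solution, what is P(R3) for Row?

Row minima: R1 → 0, R2 → -5, R3 → -4; maximin = 0.
Column maxima: C1 → 1, C2 → 3, C3 → 5; minimax = 1.
0 ≠ 1, so there is no saddle point; optimal play is mixed.
R2 is strictly dominated by R1, so Row never plays it.
C3 is strictly dominated by C1 (it gives Row strictly more in every row), so Column never plays it.
On the remaining 2×2 (R1, R3 vs C1, C2):
Let Row play R1 with probability p. Expected payoff against C1: 0p + 1(1−p) = −p + 1; against C2: 3p + (-4)(1−p) = 7p − 4.
Setting these equal: −p + 1 = 7p − 4 ⇒ −8p = -5 ⇒ p = 5/8, and the value is (-1)·(5/8) + 1 = 3/8.
For Column: with q = P(C1), equating R1's and R3's payoffs gives −3q + 3 = 5q − 4 ⇒ q = 7/8.

3/8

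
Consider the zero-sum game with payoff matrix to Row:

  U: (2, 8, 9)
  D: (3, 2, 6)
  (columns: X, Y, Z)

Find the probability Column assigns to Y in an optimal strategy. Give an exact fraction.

1/7

Row minima: U → 2, D → 2; maximin = 2.
Column maxima: X → 3, Y → 8, Z → 9; minimax = 3.
2 ≠ 3, so there is no saddle point; optimal play is mixed.
Z is strictly dominated by X (it gives Row strictly more in every row), so Column never plays it.
On the remaining 2×2 (U, D vs X, Y):
Let Row play U with probability p. Expected payoff against X: 2p + 3(1−p) = −p + 3; against Y: 8p + 2(1−p) = 6p + 2.
Setting these equal: −p + 3 = 6p + 2 ⇒ −7p = -1 ⇒ p = 1/7, and the value is (-1)·(1/7) + 3 = 20/7.
For Column: with q = P(X), equating U's and D's payoffs gives −6q + 8 = q + 2 ⇒ q = 6/7.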